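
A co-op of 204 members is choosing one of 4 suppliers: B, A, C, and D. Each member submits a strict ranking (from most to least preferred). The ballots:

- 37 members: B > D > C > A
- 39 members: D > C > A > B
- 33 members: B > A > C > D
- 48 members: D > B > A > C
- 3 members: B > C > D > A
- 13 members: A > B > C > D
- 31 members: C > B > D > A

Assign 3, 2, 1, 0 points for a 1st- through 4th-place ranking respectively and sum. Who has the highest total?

B

B: 37·3 + 39·0 + 33·3 + 48·2 + 3·3 + 13·2 + 31·2 = 403
A: 37·0 + 39·1 + 33·2 + 48·1 + 3·0 + 13·3 + 31·0 = 192
C: 37·1 + 39·2 + 33·1 + 48·0 + 3·2 + 13·1 + 31·3 = 260
D: 37·2 + 39·3 + 33·0 + 48·3 + 3·1 + 13·0 + 31·1 = 369
B has the highest Borda score (403).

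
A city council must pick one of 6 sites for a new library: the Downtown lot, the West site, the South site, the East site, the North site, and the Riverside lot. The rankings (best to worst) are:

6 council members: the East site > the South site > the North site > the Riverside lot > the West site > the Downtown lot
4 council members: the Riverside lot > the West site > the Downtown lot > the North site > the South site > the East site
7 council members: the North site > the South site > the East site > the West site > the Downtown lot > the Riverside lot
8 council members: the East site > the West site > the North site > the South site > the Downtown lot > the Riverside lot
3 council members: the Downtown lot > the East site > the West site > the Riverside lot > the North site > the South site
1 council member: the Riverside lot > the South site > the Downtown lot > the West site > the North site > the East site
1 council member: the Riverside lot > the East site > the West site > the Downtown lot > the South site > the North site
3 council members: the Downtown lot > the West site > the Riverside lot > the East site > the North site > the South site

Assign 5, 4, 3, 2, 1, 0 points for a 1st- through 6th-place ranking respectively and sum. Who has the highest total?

the Downtown lot: 6·0 + 4·3 + 7·1 + 8·1 + 3·5 + 1·3 + 1·2 + 3·5 = 62
the West site: 6·1 + 4·4 + 7·2 + 8·4 + 3·3 + 1·2 + 1·3 + 3·4 = 94
the South site: 6·4 + 4·1 + 7·4 + 8·2 + 3·0 + 1·4 + 1·1 + 3·0 = 77
the East site: 6·5 + 4·0 + 7·3 + 8·5 + 3·4 + 1·0 + 1·4 + 3·2 = 113
the North site: 6·3 + 4·2 + 7·5 + 8·3 + 3·1 + 1·1 + 1·0 + 3·1 = 92
the Riverside lot: 6·2 + 4·5 + 7·0 + 8·0 + 3·2 + 1·5 + 1·5 + 3·3 = 57
the East site has the highest Borda score (113).

the East site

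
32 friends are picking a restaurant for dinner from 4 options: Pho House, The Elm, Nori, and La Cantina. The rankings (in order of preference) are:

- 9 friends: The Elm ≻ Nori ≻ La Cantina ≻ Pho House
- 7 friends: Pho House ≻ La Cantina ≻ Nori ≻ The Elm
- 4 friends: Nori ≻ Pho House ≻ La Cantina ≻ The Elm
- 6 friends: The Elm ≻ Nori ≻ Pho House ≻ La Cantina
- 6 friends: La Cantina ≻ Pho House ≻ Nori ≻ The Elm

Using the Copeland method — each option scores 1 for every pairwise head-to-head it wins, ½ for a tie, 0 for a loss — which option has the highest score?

Pho House: beats The Elm and La Cantina; loses to Nori → score 2.
The Elm: loses to Pho House, Nori, and La Cantina → score 0.
Nori: beats Pho House, The Elm, and La Cantina → score 3.
La Cantina: beats The Elm; loses to Pho House and Nori → score 1.
Nori has the best pairwise record.

Nori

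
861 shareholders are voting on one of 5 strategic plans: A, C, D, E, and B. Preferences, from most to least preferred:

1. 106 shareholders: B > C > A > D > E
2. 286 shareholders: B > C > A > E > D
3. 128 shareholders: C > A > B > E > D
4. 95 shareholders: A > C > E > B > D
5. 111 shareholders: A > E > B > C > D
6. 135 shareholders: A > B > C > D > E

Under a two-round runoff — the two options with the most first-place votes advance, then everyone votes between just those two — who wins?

A

Round 1 first-place votes: A 341, C 128, D 0, E 0, B 392.
B and A advance.
Runoff: B is preferred to A by 392 voters; A by 469.
A wins the runoff.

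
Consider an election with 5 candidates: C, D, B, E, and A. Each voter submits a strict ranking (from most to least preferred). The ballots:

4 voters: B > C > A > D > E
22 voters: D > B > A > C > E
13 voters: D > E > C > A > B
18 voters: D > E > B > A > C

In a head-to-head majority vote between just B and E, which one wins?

E

Voters preferring B to E: 26; preferring E to B: 31.
E wins the head-to-head.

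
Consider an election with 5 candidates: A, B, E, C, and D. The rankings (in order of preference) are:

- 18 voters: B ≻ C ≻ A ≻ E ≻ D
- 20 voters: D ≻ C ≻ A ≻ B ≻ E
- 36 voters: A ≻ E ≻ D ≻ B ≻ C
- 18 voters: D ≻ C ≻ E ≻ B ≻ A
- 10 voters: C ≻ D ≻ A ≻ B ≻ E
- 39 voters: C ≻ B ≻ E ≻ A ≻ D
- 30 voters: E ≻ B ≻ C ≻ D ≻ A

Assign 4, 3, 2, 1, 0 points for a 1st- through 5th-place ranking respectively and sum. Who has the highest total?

A: 18·2 + 20·2 + 36·4 + 18·0 + 10·2 + 39·1 + 30·0 = 279
B: 18·4 + 20·1 + 36·1 + 18·1 + 10·1 + 39·3 + 30·3 = 363
E: 18·1 + 20·0 + 36·3 + 18·2 + 10·0 + 39·2 + 30·4 = 360
C: 18·3 + 20·3 + 36·0 + 18·3 + 10·4 + 39·4 + 30·2 = 424
D: 18·0 + 20·4 + 36·2 + 18·4 + 10·3 + 39·0 + 30·1 = 284
C has the highest Borda score (424).

C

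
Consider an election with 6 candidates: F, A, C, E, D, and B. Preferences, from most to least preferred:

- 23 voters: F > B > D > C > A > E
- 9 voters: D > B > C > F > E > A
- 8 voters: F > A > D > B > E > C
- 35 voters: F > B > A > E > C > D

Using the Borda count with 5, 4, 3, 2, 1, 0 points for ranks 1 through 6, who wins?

F: 23·5 + 9·2 + 8·5 + 35·5 = 348
A: 23·1 + 9·0 + 8·4 + 35·3 = 160
C: 23·2 + 9·3 + 8·0 + 35·1 = 108
E: 23·0 + 9·1 + 8·1 + 35·2 = 87
D: 23·3 + 9·5 + 8·3 + 35·0 = 138
B: 23·4 + 9·4 + 8·2 + 35·4 = 284
F has the highest Borda score (348).

F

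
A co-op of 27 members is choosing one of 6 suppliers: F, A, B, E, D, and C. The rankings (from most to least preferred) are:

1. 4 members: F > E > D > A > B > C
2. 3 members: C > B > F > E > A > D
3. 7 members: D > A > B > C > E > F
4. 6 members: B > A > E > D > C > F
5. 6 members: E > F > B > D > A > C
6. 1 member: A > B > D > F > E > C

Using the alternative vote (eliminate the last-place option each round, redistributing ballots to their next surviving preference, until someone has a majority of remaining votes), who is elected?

Round 1: F 4, A 1, B 6, E 6, D 7, C 3. Eliminate A.
Round 2: F 4, B 7, E 6, D 7, C 3. Eliminate C.
Round 3: F 4, B 10, E 6, D 7. Eliminate F.
Round 4: B 10, E 10, D 7. Eliminate D.
Round 5: B 17, E 10. B has a majority.

B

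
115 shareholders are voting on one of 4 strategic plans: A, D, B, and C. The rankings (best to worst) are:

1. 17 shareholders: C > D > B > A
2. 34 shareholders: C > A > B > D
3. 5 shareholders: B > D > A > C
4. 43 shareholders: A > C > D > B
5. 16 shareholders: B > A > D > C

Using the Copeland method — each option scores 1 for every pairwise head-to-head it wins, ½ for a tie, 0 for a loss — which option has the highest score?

A: beats D, B, and C → score 3.
D: beats B; loses to A and C → score 1.
B: loses to A, D, and C → score 0.
C: beats D and B; loses to A → score 2.
A has the best pairwise record.

A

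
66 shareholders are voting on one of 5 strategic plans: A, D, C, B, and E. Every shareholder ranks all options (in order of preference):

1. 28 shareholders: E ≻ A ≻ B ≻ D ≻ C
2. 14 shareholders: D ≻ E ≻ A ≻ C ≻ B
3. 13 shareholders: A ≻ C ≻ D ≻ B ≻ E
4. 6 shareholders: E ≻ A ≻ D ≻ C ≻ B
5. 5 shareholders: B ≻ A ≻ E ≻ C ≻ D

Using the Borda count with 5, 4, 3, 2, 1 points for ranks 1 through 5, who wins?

A

A: 28·4 + 14·3 + 13·5 + 6·4 + 5·4 = 263
D: 28·2 + 14·5 + 13·3 + 6·3 + 5·1 = 188
C: 28·1 + 14·2 + 13·4 + 6·2 + 5·2 = 130
B: 28·3 + 14·1 + 13·2 + 6·1 + 5·5 = 155
E: 28·5 + 14·4 + 13·1 + 6·5 + 5·3 = 254
A has the highest Borda score (263).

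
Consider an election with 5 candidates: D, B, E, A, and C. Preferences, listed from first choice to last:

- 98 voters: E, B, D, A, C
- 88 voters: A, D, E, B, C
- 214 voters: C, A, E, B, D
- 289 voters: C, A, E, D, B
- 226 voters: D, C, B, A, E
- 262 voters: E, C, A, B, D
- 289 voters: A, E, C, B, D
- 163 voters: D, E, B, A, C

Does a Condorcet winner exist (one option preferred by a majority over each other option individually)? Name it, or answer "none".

none

Checking pairwise contests:
B beats D 863–766.
E beats B 1403–226.
A beats E 1106–523.
C beats A 991–638.
E beats C 900–729.
Every option loses at least one head-to-head, so there is no Condorcet winner.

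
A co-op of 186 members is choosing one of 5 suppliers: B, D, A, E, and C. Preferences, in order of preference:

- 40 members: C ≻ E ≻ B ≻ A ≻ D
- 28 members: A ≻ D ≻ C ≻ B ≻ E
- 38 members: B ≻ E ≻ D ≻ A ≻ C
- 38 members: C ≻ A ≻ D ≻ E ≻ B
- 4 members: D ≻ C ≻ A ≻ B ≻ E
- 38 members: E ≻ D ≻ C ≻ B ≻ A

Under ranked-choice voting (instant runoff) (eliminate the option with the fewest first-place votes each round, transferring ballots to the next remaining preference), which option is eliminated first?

D

Round 1: B 38, D 4, A 28, E 38, C 78. Eliminate D.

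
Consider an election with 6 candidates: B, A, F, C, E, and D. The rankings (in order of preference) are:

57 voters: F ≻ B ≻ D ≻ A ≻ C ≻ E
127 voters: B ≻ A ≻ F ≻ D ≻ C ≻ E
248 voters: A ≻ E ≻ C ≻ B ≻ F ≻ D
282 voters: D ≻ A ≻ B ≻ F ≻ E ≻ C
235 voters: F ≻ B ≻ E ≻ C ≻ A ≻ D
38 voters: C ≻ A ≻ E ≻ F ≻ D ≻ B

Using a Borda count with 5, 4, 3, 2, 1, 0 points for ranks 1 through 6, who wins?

B: 57·4 + 127·5 + 248·2 + 282·3 + 235·4 + 38·0 = 3145
A: 57·2 + 127·4 + 248·5 + 282·4 + 235·1 + 38·4 = 3377
F: 57·5 + 127·3 + 248·1 + 282·2 + 235·5 + 38·2 = 2729
C: 57·1 + 127·1 + 248·3 + 282·0 + 235·2 + 38·5 = 1588
E: 57·0 + 127·0 + 248·4 + 282·1 + 235·3 + 38·3 = 2093
D: 57·3 + 127·2 + 248·0 + 282·5 + 235·0 + 38·1 = 1873
A has the highest Borda score (3377).

A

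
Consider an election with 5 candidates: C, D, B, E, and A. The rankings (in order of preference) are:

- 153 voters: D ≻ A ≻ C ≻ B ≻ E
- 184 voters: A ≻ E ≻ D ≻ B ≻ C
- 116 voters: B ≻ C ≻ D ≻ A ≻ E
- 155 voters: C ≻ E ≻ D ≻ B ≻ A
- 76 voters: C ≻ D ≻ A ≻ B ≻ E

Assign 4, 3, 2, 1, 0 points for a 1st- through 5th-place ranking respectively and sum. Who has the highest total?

C: 153·2 + 184·0 + 116·3 + 155·4 + 76·4 = 1578
D: 153·4 + 184·2 + 116·2 + 155·2 + 76·3 = 1750
B: 153·1 + 184·1 + 116·4 + 155·1 + 76·1 = 1032
E: 153·0 + 184·3 + 116·0 + 155·3 + 76·0 = 1017
A: 153·3 + 184·4 + 116·1 + 155·0 + 76·2 = 1463
D has the highest Borda score (1750).

D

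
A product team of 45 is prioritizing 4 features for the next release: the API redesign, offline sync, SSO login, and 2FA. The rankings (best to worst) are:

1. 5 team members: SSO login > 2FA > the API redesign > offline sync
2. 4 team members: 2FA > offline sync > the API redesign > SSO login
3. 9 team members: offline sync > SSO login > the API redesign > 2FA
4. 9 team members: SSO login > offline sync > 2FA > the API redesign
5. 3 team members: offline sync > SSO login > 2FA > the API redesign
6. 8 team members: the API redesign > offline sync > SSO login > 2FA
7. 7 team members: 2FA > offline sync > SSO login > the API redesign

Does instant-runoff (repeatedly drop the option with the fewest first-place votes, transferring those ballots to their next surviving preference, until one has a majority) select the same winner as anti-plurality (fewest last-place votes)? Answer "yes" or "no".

Instant-runoff — R1 the API redesign 8, offline sync 12, SSO login 14, 2FA 11 (the API redesign out); R2 offline sync 20, SSO login 14, 2FA 11 (2FA out); R3 offline sync 31, SSO login 14 (offline sync winner). Winner: offline sync.
Anti-plurality — last-place votes: the API redesign 19, offline sync 5, SSO login 4, 2FA 17. Winner: SSO login.
The two methods disagree.

no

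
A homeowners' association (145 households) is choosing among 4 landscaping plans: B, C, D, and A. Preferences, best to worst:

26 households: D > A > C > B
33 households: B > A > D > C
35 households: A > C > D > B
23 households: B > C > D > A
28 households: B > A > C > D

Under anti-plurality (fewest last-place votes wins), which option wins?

A

Last-place votes: B 61, C 33, D 28, A 23.
A is ranked last by the fewest voters, so A wins.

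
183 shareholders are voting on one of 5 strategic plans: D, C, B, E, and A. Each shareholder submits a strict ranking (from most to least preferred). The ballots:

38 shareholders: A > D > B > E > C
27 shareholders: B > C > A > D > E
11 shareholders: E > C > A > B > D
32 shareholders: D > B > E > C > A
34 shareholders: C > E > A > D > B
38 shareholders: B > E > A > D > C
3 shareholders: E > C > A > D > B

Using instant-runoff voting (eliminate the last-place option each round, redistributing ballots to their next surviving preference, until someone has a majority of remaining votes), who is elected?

B

Round 1: D 32, C 34, B 65, E 14, A 38. Eliminate E.
Round 2: D 32, C 48, B 65, A 38. Eliminate D.
Round 3: C 48, B 97, A 38. B has a majority.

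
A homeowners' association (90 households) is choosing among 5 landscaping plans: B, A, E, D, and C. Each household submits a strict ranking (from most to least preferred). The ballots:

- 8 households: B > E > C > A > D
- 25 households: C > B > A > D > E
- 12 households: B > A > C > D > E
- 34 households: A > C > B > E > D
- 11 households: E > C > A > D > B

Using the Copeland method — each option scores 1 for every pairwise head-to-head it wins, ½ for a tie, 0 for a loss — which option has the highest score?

B: beats E and D; ties A; loses to C → score 2.5.
A: beats E, D, and C; ties B → score 3.5.
E: beats D; loses to B, A, and C → score 1.
D: loses to B, A, E, and C → score 0.
C: beats B, E, and D; loses to A → score 3.
A has the best pairwise record.

A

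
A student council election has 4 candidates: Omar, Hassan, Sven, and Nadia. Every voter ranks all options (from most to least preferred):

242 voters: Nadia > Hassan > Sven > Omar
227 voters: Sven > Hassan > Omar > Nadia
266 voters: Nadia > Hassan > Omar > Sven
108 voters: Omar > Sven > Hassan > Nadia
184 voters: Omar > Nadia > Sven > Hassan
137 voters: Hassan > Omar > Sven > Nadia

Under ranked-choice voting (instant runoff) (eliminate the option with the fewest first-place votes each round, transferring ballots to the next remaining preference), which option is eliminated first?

Round 1: Omar 292, Hassan 137, Sven 227, Nadia 508. Eliminate Hassan.

Hassan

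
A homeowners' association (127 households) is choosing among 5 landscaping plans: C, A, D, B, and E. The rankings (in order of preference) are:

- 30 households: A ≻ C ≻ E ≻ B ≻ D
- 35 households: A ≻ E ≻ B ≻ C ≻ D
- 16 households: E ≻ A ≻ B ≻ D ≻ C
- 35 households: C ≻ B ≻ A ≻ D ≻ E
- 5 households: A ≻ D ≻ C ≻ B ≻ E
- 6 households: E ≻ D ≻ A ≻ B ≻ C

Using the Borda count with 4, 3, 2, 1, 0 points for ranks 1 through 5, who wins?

C: 30·3 + 35·1 + 16·0 + 35·4 + 5·2 + 6·0 = 275
A: 30·4 + 35·4 + 16·3 + 35·2 + 5·4 + 6·2 = 410
D: 30·0 + 35·0 + 16·1 + 35·1 + 5·3 + 6·3 = 84
B: 30·1 + 35·2 + 16·2 + 35·3 + 5·1 + 6·1 = 248
E: 30·2 + 35·3 + 16·4 + 35·0 + 5·0 + 6·4 = 253
A has the highest Borda score (410).

A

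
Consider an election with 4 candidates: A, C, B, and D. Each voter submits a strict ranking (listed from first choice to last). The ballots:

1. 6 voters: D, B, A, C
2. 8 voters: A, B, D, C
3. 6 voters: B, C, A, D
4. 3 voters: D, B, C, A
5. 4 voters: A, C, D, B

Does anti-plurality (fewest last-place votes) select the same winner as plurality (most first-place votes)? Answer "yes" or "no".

yes

Anti-plurality — last-place votes: A 3, C 14, B 4, D 6. Winner: A.
Plurality — first-place votes: A 12, C 0, B 6, D 9. Winner: A.
The two methods agree.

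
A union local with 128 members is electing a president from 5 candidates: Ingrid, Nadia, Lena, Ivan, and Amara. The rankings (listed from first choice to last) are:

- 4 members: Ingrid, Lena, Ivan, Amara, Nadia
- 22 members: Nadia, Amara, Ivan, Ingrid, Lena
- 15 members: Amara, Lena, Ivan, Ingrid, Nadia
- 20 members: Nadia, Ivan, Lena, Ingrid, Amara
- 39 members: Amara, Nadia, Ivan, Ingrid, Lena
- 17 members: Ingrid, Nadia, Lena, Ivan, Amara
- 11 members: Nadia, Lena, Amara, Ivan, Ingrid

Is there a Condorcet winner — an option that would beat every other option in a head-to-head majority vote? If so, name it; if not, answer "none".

Nadia

Nadia vs Ingrid: 92–36 for Nadia.
Nadia vs Lena: 109–19 for Nadia.
Nadia vs Ivan: 109–19 for Nadia.
Nadia vs Amara: 70–58 for Nadia.
Nadia beats every other option head-to-head.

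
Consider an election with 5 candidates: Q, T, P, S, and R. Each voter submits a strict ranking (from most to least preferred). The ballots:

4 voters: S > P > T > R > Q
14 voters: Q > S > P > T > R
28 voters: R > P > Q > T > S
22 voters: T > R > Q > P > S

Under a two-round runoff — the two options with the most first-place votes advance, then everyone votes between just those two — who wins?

T

Round 1 first-place votes: Q 14, T 22, P 0, S 4, R 28.
R and T advance.
Runoff: R is preferred to T by 28 voters; T by 40.
T wins the runoff.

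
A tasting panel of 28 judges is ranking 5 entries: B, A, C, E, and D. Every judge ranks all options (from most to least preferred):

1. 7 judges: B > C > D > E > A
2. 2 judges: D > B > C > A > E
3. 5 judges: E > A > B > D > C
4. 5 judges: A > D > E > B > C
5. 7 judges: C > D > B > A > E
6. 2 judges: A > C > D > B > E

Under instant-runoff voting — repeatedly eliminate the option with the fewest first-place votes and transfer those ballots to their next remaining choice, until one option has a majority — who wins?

Round 1: B 7, A 7, C 7, E 5, D 2. Eliminate D.
Round 2: B 9, A 7, C 7, E 5. Eliminate E.
Round 3: B 9, A 12, C 7. Eliminate C.
Round 4: B 16, A 12. B has a majority.

B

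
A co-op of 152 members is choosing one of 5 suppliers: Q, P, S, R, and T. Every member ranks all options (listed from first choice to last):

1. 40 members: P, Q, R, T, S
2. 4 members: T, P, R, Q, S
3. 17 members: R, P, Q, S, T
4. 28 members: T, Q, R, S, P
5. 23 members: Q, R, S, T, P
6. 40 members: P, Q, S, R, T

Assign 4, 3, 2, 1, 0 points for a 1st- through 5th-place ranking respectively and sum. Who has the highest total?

Q: 40·3 + 4·1 + 17·2 + 28·3 + 23·4 + 40·3 = 454
P: 40·4 + 4·3 + 17·3 + 28·0 + 23·0 + 40·4 = 383
S: 40·0 + 4·0 + 17·1 + 28·1 + 23·2 + 40·2 = 171
R: 40·2 + 4·2 + 17·4 + 28·2 + 23·3 + 40·1 = 321
T: 40·1 + 4·4 + 17·0 + 28·4 + 23·1 + 40·0 = 191
Q has the highest Borda score (454).

Q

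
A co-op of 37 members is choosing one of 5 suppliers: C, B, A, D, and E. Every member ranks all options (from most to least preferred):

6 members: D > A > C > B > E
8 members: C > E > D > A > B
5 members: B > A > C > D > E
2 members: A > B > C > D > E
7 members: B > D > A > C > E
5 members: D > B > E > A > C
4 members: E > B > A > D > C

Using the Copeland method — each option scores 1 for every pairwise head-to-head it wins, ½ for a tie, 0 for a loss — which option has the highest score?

D

C: beats E; loses to B, A, and D → score 1.
B: beats C, A, and E; loses to D → score 3.
A: beats C and E; loses to B and D → score 2.
D: beats C, B, A, and E → score 4.
E: loses to C, B, A, and D → score 0.
D has the best pairwise record.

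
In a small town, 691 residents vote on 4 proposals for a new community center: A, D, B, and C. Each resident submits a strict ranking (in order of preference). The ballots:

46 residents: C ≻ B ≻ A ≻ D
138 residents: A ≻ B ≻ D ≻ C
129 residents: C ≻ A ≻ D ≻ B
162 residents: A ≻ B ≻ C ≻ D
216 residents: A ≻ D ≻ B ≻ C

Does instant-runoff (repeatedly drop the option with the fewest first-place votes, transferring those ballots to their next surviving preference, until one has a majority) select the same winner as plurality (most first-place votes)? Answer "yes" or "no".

Instant-runoff — R1 A 516, D 0, B 0, C 175 (A winner). Winner: A.
Plurality — first-place votes: A 516, D 0, B 0, C 175. Winner: A.
The two methods agree.

yes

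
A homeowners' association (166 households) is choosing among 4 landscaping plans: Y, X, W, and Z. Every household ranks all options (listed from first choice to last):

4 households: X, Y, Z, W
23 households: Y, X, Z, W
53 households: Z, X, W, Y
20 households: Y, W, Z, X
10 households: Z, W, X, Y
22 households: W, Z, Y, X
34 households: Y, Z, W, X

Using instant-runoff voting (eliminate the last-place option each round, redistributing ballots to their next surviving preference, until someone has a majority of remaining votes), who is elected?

Round 1: Y 77, X 4, W 22, Z 63. Eliminate X.
Round 2: Y 81, W 22, Z 63. Eliminate W.
Round 3: Y 81, Z 85. Z has a majority.

Z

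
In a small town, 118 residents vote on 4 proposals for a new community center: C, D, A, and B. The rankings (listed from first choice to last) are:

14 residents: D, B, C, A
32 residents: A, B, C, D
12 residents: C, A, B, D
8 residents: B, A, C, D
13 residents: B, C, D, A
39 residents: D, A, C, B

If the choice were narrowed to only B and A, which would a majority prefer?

Voters preferring B to A: 35; preferring A to B: 83.
A wins the head-to-head.

A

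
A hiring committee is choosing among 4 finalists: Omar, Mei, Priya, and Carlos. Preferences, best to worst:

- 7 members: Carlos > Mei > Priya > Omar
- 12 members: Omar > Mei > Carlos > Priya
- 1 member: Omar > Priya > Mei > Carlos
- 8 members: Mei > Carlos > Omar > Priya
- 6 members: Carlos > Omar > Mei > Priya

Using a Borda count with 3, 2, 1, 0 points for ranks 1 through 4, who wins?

Omar: 7·0 + 12·3 + 1·3 + 8·1 + 6·2 = 59
Mei: 7·2 + 12·2 + 1·1 + 8·3 + 6·1 = 69
Priya: 7·1 + 12·0 + 1·2 + 8·0 + 6·0 = 9
Carlos: 7·3 + 12·1 + 1·0 + 8·2 + 6·3 = 67
Mei has the highest Borda score (69).

Mei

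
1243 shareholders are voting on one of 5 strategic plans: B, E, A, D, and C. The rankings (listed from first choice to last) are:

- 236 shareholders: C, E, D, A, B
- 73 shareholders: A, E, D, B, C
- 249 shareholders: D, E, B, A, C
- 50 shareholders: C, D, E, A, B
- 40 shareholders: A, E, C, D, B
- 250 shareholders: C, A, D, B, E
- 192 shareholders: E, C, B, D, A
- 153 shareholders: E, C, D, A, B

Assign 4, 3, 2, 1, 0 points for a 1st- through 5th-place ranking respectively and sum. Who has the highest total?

E

B: 236·0 + 73·1 + 249·2 + 50·0 + 40·0 + 250·1 + 192·2 + 153·0 = 1205
E: 236·3 + 73·3 + 249·3 + 50·2 + 40·3 + 250·0 + 192·4 + 153·4 = 3274
A: 236·1 + 73·4 + 249·1 + 50·1 + 40·4 + 250·3 + 192·0 + 153·1 = 1890
D: 236·2 + 73·2 + 249·4 + 50·3 + 40·1 + 250·2 + 192·1 + 153·2 = 2802
C: 236·4 + 73·0 + 249·0 + 50·4 + 40·2 + 250·4 + 192·3 + 153·3 = 3259
E has the highest Borda score (3274).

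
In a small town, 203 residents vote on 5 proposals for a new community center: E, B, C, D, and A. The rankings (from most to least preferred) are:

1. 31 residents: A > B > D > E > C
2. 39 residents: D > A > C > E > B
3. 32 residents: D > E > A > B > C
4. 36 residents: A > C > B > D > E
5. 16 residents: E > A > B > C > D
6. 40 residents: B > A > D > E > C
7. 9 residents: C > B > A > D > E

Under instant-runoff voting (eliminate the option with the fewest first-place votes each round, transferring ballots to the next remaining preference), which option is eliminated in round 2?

Round 1: E 16, B 40, C 9, D 71, A 67. Eliminate C.
Round 2: E 16, B 49, D 71, A 67. Eliminate E.

E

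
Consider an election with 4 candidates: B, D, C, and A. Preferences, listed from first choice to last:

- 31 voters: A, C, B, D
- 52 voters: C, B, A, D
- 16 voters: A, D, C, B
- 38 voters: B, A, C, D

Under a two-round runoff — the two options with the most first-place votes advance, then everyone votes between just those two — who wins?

Round 1 first-place votes: B 38, D 0, C 52, A 47.
C and A advance.
Runoff: C is preferred to A by 52 voters; A by 85.
A wins the runoff.

A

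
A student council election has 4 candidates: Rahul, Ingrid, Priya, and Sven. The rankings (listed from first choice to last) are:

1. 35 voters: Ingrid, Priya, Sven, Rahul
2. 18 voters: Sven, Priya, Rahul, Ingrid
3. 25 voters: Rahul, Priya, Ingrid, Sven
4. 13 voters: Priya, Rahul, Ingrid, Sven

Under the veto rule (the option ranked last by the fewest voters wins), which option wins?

Last-place votes: Rahul 35, Ingrid 18, Priya 0, Sven 38.
Priya is ranked last by the fewest voters, so Priya wins.

Priya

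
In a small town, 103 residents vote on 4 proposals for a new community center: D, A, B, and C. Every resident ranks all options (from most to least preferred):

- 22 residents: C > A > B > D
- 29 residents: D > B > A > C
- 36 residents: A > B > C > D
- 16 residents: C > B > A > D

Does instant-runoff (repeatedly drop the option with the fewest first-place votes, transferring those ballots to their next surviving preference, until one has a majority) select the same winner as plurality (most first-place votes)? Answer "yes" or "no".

no

Instant-runoff — R1 D 29, A 36, B 0, C 38 (B out); R2 D 29, A 36, C 38 (D out); R3 A 65, C 38 (A winner). Winner: A.
Plurality — first-place votes: D 29, A 36, B 0, C 38. Winner: C.
The two methods disagree.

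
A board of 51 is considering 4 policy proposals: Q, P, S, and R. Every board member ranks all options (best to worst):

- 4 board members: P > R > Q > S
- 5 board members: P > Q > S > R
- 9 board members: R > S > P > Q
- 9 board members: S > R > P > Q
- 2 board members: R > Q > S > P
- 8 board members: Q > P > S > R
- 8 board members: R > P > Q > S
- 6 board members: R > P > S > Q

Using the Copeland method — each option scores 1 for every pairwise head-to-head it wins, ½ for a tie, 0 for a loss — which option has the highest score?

R

Q: beats S; loses to P and R → score 1.
P: beats Q and S; loses to R → score 2.
S: loses to Q, P, and R → score 0.
R: beats Q, P, and S → score 3.
R has the best pairwise record.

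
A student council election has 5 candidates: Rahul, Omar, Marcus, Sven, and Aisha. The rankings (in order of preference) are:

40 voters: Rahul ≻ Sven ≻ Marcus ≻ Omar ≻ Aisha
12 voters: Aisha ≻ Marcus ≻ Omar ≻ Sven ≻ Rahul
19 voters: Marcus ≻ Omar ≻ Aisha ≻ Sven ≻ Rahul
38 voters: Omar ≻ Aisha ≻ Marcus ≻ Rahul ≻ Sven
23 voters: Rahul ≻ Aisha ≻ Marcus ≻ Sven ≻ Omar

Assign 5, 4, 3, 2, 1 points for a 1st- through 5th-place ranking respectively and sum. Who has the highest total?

Rahul: 40·5 + 12·1 + 19·1 + 38·2 + 23·5 = 422
Omar: 40·2 + 12·3 + 19·4 + 38·5 + 23·1 = 405
Marcus: 40·3 + 12·4 + 19·5 + 38·3 + 23·3 = 446
Sven: 40·4 + 12·2 + 19·2 + 38·1 + 23·2 = 306
Aisha: 40·1 + 12·5 + 19·3 + 38·4 + 23·4 = 401
Marcus has the highest Borda score (446).

Marcus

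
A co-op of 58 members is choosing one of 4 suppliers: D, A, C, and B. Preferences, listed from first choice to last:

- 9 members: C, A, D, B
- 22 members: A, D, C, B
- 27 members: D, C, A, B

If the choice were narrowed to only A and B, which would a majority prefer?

Voters preferring A to B: 58; preferring B to A: 0.
A wins the head-to-head.

A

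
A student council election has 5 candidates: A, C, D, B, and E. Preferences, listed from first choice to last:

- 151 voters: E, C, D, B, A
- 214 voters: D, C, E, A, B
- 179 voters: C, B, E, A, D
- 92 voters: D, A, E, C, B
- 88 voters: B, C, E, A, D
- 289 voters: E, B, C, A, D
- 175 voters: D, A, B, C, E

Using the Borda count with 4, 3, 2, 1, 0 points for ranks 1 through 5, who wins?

A: 151·0 + 214·1 + 179·1 + 92·3 + 88·1 + 289·1 + 175·3 = 1571
C: 151·3 + 214·3 + 179·4 + 92·1 + 88·3 + 289·2 + 175·1 = 2920
D: 151·2 + 214·4 + 179·0 + 92·4 + 88·0 + 289·0 + 175·4 = 2226
B: 151·1 + 214·0 + 179·3 + 92·0 + 88·4 + 289·3 + 175·2 = 2257
E: 151·4 + 214·2 + 179·2 + 92·2 + 88·2 + 289·4 + 175·0 = 2906
C has the highest Borda score (2920).

C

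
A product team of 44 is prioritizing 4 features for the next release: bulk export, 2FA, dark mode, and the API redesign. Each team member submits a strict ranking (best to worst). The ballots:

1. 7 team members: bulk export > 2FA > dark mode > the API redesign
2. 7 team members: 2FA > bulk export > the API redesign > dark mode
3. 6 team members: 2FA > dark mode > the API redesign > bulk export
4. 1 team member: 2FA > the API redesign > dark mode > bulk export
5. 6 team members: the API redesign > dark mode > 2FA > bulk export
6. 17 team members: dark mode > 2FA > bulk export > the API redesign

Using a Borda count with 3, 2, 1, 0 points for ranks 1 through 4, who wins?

bulk export: 7·3 + 7·2 + 6·0 + 1·0 + 6·0 + 17·1 = 52
2FA: 7·2 + 7·3 + 6·3 + 1·3 + 6·1 + 17·2 = 96
dark mode: 7·1 + 7·0 + 6·2 + 1·1 + 6·2 + 17·3 = 83
the API redesign: 7·0 + 7·1 + 6·1 + 1·2 + 6·3 + 17·0 = 33
2FA has the highest Borda score (96).

2FA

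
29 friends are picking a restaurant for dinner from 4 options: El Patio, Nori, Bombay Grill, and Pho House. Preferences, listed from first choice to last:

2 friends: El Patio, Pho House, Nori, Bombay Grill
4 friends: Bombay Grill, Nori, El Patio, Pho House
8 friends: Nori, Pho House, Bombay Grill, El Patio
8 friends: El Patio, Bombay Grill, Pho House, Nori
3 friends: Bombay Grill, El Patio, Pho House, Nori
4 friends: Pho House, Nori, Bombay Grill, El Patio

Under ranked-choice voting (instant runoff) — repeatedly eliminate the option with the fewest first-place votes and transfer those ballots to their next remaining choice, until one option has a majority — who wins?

Round 1: El Patio 10, Nori 8, Bombay Grill 7, Pho House 4. Eliminate Pho House.
Round 2: El Patio 10, Nori 12, Bombay Grill 7. Eliminate Bombay Grill.
Round 3: El Patio 13, Nori 16. Nori has a majority.

Nori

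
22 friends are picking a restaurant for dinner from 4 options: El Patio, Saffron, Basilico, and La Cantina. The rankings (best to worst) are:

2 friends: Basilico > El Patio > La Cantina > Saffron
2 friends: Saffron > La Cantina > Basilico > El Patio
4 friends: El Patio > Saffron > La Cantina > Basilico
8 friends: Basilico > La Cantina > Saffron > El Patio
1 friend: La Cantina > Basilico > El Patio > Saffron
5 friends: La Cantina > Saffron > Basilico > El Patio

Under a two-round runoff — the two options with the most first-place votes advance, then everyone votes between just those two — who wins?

Round 1 first-place votes: El Patio 4, Saffron 2, Basilico 10, La Cantina 6.
Basilico and La Cantina advance.
Runoff: Basilico is preferred to La Cantina by 10 voters; La Cantina by 12.
La Cantina wins the runoff.

La Cantina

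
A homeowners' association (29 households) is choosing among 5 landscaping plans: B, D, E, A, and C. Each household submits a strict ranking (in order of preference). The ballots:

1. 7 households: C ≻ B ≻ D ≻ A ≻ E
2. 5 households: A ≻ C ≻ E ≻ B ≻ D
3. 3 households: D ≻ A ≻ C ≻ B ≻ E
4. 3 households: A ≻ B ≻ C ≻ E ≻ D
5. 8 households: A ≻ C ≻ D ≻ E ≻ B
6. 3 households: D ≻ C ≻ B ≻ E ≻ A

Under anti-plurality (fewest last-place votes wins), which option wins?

Last-place votes: B 8, D 8, E 10, A 3, C 0.
C is ranked last by the fewest voters, so C wins.

C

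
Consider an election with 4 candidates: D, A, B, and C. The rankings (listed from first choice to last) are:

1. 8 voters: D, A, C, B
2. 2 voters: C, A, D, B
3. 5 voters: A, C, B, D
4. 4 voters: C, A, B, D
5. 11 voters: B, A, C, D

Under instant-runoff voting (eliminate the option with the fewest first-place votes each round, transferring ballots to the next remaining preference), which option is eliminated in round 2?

D

Round 1: D 8, A 5, B 11, C 6. Eliminate A.
Round 2: D 8, B 11, C 11. Eliminate D.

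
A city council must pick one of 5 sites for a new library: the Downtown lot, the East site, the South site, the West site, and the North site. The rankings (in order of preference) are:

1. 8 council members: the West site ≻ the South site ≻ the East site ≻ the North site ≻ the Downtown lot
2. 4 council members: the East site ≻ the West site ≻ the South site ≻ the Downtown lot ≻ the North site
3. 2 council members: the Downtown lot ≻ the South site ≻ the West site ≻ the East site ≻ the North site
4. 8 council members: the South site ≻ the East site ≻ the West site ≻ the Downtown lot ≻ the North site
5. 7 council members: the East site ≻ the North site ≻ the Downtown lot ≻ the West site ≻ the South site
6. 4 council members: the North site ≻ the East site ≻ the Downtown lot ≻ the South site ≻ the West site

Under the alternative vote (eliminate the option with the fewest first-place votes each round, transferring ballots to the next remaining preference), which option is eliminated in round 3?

Round 1: the Downtown lot 2, the East site 11, the South site 8, the West site 8, the North site 4. Eliminate the Downtown lot.
Round 2: the East site 11, the South site 10, the West site 8, the North site 4. Eliminate the North site.
Round 3: the East site 15, the South site 10, the West site 8. Eliminate the West site.

the West site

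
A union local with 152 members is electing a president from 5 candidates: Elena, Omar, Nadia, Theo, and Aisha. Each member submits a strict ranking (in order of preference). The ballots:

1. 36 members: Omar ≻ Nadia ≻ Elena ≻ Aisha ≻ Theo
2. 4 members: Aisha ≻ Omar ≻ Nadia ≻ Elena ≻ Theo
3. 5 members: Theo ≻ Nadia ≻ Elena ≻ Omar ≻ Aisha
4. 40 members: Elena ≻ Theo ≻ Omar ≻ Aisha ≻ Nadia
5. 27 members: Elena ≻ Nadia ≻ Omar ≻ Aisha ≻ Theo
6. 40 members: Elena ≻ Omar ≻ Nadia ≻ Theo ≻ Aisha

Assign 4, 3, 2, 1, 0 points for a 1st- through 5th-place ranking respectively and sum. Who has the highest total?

Elena: 36·2 + 4·1 + 5·2 + 40·4 + 27·4 + 40·4 = 514
Omar: 36·4 + 4·3 + 5·1 + 40·2 + 27·2 + 40·3 = 415
Nadia: 36·3 + 4·2 + 5·3 + 40·0 + 27·3 + 40·2 = 292
Theo: 36·0 + 4·0 + 5·4 + 40·3 + 27·0 + 40·1 = 180
Aisha: 36·1 + 4·4 + 5·0 + 40·1 + 27·1 + 40·0 = 119
Elena has the highest Borda score (514).

Elena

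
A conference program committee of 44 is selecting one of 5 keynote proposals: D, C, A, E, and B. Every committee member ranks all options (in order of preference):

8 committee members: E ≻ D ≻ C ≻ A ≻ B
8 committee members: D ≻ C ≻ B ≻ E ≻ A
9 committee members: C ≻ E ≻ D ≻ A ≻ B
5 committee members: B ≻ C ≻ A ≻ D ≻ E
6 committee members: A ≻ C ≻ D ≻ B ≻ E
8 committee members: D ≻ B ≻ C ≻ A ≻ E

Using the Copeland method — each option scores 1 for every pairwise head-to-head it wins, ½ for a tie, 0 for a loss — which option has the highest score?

D: beats C, A, E, and B → score 4.
C: beats A, E, and B; loses to D → score 3.
A: beats B; loses to D, C, and E → score 1.
E: beats A; loses to D, C, and B → score 1.
B: beats E; loses to D, C, and A → score 1.
D has the best pairwise record.

D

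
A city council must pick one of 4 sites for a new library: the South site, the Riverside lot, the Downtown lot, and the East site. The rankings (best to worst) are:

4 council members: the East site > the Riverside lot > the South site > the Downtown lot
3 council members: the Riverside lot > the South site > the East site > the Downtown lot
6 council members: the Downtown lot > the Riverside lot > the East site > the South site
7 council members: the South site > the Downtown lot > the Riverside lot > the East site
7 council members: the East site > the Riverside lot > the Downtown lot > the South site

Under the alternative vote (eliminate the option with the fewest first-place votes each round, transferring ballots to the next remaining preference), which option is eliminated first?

Round 1: the South site 7, the Riverside lot 3, the Downtown lot 6, the East site 11. Eliminate the Riverside lot.

the Riverside lot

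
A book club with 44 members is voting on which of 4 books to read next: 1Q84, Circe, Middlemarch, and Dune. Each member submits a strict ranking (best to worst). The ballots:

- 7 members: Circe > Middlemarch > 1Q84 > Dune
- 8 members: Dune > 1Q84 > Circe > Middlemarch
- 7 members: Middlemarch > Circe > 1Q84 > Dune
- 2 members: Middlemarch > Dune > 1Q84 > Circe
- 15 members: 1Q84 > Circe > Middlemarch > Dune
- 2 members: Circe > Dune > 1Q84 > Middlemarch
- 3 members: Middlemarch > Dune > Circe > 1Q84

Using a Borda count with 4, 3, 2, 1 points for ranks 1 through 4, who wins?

Circe

1Q84: 7·2 + 8·3 + 7·2 + 2·2 + 15·4 + 2·2 + 3·1 = 123
Circe: 7·4 + 8·2 + 7·3 + 2·1 + 15·3 + 2·4 + 3·2 = 126
Middlemarch: 7·3 + 8·1 + 7·4 + 2·4 + 15·2 + 2·1 + 3·4 = 109
Dune: 7·1 + 8·4 + 7·1 + 2·3 + 15·1 + 2·3 + 3·3 = 82
Circe has the highest Borda score (126).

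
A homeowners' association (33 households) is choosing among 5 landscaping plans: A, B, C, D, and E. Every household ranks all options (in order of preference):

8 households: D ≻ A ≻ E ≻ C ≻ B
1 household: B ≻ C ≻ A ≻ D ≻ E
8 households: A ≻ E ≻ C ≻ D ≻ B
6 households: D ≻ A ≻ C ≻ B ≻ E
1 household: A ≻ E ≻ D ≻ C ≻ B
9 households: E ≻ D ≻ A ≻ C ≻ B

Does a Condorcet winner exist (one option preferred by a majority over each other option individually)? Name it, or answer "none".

none

Checking pairwise contests:
D beats A 23–10.
A beats B 32–1.
A beats C 32–1.
E beats D 18–15.
A beats E 24–9.
Every option loses at least one head-to-head, so there is no Condorcet winner.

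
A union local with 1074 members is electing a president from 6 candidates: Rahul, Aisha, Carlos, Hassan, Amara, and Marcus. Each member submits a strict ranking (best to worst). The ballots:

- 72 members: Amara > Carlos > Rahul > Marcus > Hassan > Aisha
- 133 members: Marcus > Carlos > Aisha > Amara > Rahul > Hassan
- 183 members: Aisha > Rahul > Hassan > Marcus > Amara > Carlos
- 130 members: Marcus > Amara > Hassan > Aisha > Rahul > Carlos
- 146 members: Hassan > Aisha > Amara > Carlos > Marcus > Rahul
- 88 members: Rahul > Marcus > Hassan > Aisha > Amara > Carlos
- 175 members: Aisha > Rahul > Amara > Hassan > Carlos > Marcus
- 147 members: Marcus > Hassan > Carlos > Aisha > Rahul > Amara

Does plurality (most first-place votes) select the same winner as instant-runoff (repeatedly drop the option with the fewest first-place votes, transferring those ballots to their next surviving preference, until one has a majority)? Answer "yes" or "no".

yes

Plurality — first-place votes: Rahul 88, Aisha 358, Carlos 0, Hassan 146, Amara 72, Marcus 410. Winner: Marcus.
Instant-runoff — R1 Rahul 88, Aisha 358, Carlos 0, Hassan 146, Amara 72, Marcus 410 (Carlos out); R2 Rahul 88, Aisha 358, Hassan 146, Amara 72, Marcus 410 (Amara out); R3 Rahul 160, Aisha 358, Hassan 146, Marcus 410 (Hassan out); R4 Rahul 160, Aisha 504, Marcus 410 (Rahul out); R5 Aisha 504, Marcus 570 (Marcus winner). Winner: Marcus.
The two methods agree.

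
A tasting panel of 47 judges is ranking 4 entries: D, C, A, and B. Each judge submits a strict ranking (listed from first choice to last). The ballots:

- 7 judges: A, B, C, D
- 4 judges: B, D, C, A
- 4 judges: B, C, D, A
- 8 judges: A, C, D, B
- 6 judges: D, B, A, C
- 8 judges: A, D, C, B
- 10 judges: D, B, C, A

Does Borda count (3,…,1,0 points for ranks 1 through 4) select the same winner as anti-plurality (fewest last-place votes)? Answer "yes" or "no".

Borda — scores: D 84, C 53, A 75, B 70. Winner: D.
Anti-plurality — last-place votes: D 7, C 6, A 18, B 16. Winner: C.
The two methods disagree.

no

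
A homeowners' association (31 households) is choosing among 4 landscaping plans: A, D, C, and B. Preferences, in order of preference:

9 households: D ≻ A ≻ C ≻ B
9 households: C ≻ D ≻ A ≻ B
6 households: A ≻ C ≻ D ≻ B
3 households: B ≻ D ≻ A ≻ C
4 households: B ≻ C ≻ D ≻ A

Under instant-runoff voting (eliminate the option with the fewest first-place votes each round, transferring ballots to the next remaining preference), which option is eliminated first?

A

Round 1: A 6, D 9, C 9, B 7. Eliminate A.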